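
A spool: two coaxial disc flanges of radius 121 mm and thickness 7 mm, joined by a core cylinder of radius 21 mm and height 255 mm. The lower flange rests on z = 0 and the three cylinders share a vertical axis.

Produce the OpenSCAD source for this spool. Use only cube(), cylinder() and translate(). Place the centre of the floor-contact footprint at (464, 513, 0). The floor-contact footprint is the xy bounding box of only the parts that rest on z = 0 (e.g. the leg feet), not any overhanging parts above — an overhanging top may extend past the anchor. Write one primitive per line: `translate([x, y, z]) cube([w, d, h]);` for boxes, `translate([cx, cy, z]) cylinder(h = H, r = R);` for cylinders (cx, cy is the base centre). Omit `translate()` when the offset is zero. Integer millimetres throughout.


translate([464, 513, 0]) cylinder(h = 7, r = 121);
translate([464, 513, 7]) cylinder(h = 255, r = 21);
translate([464, 513, 262]) cylinder(h = 7, r = 121);


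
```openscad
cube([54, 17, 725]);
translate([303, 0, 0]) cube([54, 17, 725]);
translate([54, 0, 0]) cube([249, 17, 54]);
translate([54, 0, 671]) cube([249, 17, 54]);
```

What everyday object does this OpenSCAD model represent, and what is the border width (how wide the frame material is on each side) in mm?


A picture frame. The border width is 54 mm.

Four thin pieces enclosing a rectangular opening — a picture frame. The two full-height stiles are 725 mm tall; the top rail sits at z = 671 and is 54 mm tall, so the border above the opening is 725 − 671 = 54 mm, matching the stile x-width.


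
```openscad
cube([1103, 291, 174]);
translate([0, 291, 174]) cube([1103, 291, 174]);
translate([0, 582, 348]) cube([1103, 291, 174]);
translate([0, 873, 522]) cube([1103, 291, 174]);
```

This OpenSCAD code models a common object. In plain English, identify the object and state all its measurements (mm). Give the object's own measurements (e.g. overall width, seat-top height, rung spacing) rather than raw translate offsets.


A straight staircase of 4 solid steps. Each step is 1103 mm wide (x), 291 mm deep (y, the going) and 174 mm tall (the rise). The first step rests on the floor; each subsequent step sits one going further in +y and one rise higher in +z, directly behind and above the previous step with no overlap.


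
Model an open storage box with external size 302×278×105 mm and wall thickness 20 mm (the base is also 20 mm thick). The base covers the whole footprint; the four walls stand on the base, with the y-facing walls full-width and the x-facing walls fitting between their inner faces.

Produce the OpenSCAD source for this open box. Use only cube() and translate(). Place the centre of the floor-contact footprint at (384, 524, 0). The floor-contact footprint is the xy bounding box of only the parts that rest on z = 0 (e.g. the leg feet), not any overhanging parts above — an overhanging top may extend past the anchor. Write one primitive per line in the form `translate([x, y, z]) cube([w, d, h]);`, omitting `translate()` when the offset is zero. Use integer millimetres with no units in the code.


translate([233, 385, 0]) cube([302, 278, 20]);
translate([233, 385, 20]) cube([302, 20, 85]);
translate([233, 643, 20]) cube([302, 20, 85]);
translate([233, 405, 20]) cube([20, 238, 85]);
translate([515, 405, 20]) cube([20, 238, 85]);


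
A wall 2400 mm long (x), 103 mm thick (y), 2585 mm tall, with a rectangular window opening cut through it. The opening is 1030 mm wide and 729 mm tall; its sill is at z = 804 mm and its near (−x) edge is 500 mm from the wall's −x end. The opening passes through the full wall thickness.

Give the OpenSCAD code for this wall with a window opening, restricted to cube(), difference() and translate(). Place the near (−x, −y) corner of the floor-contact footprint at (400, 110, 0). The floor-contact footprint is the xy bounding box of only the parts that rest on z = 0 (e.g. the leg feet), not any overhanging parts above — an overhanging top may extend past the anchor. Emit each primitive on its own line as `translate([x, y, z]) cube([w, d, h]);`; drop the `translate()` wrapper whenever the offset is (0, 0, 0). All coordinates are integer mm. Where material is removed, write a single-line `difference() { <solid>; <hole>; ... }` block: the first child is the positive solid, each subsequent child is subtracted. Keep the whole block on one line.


difference() { translate([400, 110, 0]) cube([2400, 103, 2585]); translate([900, 110, 804]) cube([1030, 103, 729]); }


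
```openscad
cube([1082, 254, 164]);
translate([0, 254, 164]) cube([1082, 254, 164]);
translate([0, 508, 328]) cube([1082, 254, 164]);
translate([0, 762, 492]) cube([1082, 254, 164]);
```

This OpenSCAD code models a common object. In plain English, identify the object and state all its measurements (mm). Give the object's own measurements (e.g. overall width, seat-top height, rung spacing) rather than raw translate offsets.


A straight staircase of 4 solid steps. Each step is 1082 mm wide (x), 254 mm deep (y, the going) and 164 mm tall (the rise). The first step rests on the floor; each subsequent step sits one going further in +y and one rise higher in +z, directly behind and above the previous step with no overlap.


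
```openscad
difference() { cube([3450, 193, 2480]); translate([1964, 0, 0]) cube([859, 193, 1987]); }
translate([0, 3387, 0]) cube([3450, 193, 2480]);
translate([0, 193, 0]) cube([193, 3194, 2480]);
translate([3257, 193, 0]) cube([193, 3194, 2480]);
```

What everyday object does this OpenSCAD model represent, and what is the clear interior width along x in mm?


A single room. The interior width is 3064 mm.

Four walls enclosing a rectangle with a door in the front wall — a room. Outside width 3450 minus two 193 mm walls gives 3064 mm.


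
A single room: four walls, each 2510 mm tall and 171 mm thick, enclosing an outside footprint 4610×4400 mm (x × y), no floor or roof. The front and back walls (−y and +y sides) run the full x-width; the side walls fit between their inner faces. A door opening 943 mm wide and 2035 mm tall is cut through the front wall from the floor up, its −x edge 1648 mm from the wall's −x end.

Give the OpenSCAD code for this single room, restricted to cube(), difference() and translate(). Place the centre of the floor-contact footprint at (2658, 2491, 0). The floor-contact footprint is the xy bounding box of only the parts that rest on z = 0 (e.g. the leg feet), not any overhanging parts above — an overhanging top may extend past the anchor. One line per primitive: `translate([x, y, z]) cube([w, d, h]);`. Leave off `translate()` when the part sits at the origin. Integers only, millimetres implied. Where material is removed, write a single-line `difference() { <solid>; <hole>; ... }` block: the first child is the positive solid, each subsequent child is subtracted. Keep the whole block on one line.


difference() { translate([353, 291, 0]) cube([4610, 171, 2510]); translate([2001, 291, 0]) cube([943, 171, 2035]); }
translate([353, 4520, 0]) cube([4610, 171, 2510]);
translate([353, 462, 0]) cube([171, 4058, 2510]);
translate([4792, 462, 0]) cube([171, 4058, 2510]);


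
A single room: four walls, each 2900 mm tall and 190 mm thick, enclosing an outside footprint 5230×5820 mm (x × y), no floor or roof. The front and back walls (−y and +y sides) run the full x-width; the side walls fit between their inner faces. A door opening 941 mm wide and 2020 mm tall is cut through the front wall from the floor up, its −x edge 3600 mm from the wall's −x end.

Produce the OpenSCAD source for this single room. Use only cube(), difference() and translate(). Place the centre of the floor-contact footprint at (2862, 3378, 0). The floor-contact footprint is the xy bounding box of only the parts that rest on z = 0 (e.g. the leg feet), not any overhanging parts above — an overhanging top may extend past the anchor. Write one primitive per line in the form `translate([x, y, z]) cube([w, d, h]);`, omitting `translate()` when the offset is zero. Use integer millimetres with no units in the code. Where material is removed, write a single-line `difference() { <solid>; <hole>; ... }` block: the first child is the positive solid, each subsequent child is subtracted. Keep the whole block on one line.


difference() { translate([247, 468, 0]) cube([5230, 190, 2900]); translate([3847, 468, 0]) cube([941, 190, 2020]); }
translate([247, 6098, 0]) cube([5230, 190, 2900]);
translate([247, 658, 0]) cube([190, 5440, 2900]);
translate([5287, 658, 0]) cube([190, 5440, 2900]);


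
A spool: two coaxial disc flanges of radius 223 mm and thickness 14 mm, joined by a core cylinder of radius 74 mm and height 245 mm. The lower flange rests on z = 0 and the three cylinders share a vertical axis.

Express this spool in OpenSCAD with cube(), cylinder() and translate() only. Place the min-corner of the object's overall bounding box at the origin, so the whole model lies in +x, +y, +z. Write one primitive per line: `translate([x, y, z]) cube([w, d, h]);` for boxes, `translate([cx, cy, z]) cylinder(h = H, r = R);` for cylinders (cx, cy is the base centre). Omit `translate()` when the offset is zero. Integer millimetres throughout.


translate([223, 223, 0]) cylinder(h = 14, r = 223);
translate([223, 223, 14]) cylinder(h = 245, r = 74);
translate([223, 223, 259]) cylinder(h = 14, r = 223);


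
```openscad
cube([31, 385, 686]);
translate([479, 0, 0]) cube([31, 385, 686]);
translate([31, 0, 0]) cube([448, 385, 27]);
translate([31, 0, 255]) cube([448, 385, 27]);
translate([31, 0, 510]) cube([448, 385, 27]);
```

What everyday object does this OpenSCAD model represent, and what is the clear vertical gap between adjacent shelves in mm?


A bookshelf. The clear shelf gap is 228 mm.

Two tall side panels with 3 horizontal boards between them — a bookshelf. The first two shelf undersides are at z = 0 and z = 255; with shelf thickness 27, the clear gap is 255 − 0 − 27 = 228 mm.


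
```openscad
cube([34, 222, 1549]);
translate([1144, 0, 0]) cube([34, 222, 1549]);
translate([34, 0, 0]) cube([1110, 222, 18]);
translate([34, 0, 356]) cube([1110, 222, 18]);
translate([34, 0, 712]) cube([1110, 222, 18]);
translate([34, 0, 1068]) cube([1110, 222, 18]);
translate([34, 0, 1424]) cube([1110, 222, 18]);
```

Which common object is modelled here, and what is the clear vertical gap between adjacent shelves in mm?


A bookshelf. The clear shelf gap is 338 mm.

Two tall side panels with 5 horizontal boards between them — a bookshelf. The first two shelf undersides are at z = 0 and z = 356; with shelf thickness 18, the clear gap is 356 − 0 − 18 = 338 mm.


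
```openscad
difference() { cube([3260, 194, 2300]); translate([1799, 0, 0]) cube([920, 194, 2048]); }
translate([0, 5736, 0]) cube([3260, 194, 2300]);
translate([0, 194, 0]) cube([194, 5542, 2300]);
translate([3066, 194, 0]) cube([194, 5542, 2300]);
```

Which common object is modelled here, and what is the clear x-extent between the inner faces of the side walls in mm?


A single room. The interior width is 2872 mm.

Four walls enclosing a rectangle with a door in the front wall — a room. Outside width 3260 minus two 194 mm walls gives 2872 mm.


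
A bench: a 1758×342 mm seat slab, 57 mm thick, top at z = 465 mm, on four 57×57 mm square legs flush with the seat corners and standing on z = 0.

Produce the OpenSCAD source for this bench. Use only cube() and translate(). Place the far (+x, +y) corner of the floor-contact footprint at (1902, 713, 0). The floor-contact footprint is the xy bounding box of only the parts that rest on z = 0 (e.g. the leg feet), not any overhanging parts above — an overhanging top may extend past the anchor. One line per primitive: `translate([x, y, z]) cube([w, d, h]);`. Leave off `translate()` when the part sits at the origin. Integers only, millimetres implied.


// leg_h = 465 − 57 = 408
translate([144, 371, 408]) cube([1758, 342, 57]);
translate([144, 371, 0]) cube([57, 57, 408]);
translate([144, 656, 0]) cube([57, 57, 408]);
translate([1845, 371, 0]) cube([57, 57, 408]);
translate([1845, 656, 0]) cube([57, 57, 408]);


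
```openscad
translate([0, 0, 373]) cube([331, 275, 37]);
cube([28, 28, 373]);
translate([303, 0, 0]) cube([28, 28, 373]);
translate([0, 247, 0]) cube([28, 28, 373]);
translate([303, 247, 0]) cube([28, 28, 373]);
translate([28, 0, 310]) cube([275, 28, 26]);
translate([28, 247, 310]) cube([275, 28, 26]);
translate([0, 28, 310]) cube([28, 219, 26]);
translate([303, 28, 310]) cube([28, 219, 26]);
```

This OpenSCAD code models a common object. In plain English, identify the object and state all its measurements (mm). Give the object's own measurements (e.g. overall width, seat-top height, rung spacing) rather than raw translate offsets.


A four-legged stool. The seat is a 331×275×37 mm slab whose top surface is at z = 410 mm; four square legs, each 28×28 mm in cross-section, run from the floor (z = 0) to the underside of the seat, each flush with a corner of the seat. Four stretchers, 28 mm wide and 26 mm tall, connect adjacent legs with their undersides at z = 310 mm, each running between the inner faces of the legs it joins and aligned with the legs' outer faces on the other axis.


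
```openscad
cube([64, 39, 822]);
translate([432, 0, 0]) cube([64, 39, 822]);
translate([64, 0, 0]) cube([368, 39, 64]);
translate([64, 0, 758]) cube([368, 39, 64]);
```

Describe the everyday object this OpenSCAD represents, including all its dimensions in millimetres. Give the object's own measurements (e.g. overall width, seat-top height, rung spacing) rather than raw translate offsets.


A rectangular picture frame lying in the x–z plane (depth along y). The opening is 368 mm wide (x) by 694 mm tall (z), surrounded by a border 64 mm wide on all four sides. The frame is 39 mm deep and is made of two full-height vertical stiles with two horizontal rails fitted between them.


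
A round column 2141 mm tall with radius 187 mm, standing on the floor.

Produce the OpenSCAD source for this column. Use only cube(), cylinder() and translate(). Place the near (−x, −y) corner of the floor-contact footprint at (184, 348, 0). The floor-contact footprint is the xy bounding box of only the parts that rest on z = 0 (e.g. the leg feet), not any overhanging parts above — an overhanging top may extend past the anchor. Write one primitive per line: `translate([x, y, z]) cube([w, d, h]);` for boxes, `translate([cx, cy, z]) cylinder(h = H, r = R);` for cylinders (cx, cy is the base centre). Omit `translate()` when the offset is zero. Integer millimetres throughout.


translate([371, 535, 0]) cylinder(h = 2141, r = 187);


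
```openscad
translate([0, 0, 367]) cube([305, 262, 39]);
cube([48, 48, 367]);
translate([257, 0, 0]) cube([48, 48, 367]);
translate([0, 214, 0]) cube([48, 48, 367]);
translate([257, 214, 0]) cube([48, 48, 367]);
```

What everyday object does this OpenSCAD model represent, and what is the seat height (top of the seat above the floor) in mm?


A stool. The seat height is 406 mm.

A 305×262×39 slab at z = 367 on four corner posts — a stool. The seat top is 367 + 39 = 406 mm.


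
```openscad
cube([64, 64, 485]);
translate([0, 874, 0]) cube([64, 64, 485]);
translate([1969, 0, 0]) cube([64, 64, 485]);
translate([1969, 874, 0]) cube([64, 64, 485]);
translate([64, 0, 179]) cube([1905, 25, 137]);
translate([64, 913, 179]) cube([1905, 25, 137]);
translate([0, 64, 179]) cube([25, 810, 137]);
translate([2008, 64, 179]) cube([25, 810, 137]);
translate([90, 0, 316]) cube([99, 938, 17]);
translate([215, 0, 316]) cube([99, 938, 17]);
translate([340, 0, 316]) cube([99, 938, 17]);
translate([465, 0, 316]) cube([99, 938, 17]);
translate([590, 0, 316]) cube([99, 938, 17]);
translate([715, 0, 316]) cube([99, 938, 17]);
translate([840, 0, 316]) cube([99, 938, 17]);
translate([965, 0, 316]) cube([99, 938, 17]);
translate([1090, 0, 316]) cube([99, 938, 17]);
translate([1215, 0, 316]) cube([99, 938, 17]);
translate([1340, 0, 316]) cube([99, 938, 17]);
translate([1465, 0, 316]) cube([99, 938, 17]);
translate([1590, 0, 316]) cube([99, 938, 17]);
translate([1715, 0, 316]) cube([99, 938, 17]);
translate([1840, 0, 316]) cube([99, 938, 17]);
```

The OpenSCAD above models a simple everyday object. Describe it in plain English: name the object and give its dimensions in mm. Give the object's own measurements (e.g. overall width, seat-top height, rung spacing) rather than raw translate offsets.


A bed frame 2033 mm long (x) by 938 mm wide (y). Four 64×64 mm corner posts, 485 mm tall, at the corners of the footprint. Four rails of 25 mm thickness and 137 mm height run between adjacent posts with their undersides at z = 179 mm, their outer faces flush with the outside of the frame (the two x-running rails run between the posts' inner faces; the two y-running rails run between the posts' inner faces). 15 slats, each 99 mm wide (x) and 17 mm thick, lie across the top of the two x-running rails, running the full 938 mm width of the frame in y; along x they sit between the end posts with a 26 mm gap after the −x posts and between neighbouring slats, leaving 30 mm before the +x posts.


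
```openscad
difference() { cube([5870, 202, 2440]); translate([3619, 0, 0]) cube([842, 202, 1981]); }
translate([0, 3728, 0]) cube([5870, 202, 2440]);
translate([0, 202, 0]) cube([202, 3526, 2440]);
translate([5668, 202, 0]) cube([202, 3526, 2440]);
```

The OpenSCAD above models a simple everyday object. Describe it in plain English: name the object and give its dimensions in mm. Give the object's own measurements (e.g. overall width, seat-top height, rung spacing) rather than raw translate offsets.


A single room: four walls, each 2440 mm tall and 202 mm thick, enclosing an outside footprint 5870×3930 mm (x × y), no floor or roof. The front and back walls (−y and +y sides) run the full x-width; the side walls fit between their inner faces. A door opening 842 mm wide and 1981 mm tall is cut through the front wall from the floor up, its −x edge 3619 mm from the wall's −x end.


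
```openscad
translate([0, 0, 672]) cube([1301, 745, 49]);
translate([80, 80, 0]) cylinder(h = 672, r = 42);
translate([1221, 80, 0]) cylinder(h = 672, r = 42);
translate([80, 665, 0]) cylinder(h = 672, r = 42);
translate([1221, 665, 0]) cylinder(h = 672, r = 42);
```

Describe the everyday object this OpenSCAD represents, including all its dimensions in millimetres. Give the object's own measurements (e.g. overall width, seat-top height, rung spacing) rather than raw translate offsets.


A rectangular dining table. The top is 1301×745×49 mm with its upper surface at z = 721 mm. It stands on four round legs of 84 mm diameter, each leg's bounding box inset 38 mm from the nearest pair of top edges, running from the floor to the underside of the top.


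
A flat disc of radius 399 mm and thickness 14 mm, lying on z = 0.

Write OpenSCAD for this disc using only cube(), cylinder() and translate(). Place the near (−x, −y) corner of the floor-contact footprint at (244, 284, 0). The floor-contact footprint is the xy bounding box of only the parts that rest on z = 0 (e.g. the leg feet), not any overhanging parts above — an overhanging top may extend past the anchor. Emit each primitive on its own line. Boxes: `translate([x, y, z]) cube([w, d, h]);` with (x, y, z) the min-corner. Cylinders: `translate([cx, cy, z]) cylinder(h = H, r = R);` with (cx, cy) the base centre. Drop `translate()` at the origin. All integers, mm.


translate([643, 683, 0]) cylinder(h = 14, r = 399);


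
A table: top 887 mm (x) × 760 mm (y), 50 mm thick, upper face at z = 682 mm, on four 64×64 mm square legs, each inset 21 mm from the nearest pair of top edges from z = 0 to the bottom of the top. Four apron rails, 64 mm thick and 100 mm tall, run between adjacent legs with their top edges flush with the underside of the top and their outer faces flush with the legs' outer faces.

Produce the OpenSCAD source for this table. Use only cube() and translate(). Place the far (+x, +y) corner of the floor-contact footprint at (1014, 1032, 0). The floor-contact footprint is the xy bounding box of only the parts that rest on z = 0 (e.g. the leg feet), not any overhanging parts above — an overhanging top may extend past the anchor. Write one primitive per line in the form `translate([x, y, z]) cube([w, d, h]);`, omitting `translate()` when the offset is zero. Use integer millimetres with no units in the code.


// leg_h = 682 - 50 = 632
// apron z = 632 - 100 = 532
translate([148, 293, 632]) cube([887, 760, 50]);
translate([169, 314, 0]) cube([64, 64, 632]);
translate([950, 314, 0]) cube([64, 64, 632]);
translate([169, 968, 0]) cube([64, 64, 632]);
translate([950, 968, 0]) cube([64, 64, 632]);
translate([233, 314, 532]) cube([717, 64, 100]);
translate([233, 968, 532]) cube([717, 64, 100]);
translate([169, 378, 532]) cube([64, 590, 100]);
translate([950, 378, 532]) cube([64, 590, 100]);


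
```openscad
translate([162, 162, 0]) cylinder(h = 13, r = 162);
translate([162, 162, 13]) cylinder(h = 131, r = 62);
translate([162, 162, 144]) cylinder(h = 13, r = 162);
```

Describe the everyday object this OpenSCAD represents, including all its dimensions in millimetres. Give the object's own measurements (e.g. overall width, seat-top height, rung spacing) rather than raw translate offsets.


A spool: two coaxial disc flanges of radius 162 mm and thickness 13 mm, joined by a core cylinder of radius 62 mm and height 131 mm. The lower flange rests on z = 0 and the three cylinders share a vertical axis.


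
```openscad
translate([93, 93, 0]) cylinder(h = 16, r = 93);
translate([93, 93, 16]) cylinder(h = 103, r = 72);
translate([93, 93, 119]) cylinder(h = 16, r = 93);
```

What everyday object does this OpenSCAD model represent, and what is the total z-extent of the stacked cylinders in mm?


A spool. The overall height is 135 mm.

Three coaxial cylinders, large–small–large — a spool. Two 16 mm flanges and a 103 mm core give 16 + 103 + 16 = 135 mm.


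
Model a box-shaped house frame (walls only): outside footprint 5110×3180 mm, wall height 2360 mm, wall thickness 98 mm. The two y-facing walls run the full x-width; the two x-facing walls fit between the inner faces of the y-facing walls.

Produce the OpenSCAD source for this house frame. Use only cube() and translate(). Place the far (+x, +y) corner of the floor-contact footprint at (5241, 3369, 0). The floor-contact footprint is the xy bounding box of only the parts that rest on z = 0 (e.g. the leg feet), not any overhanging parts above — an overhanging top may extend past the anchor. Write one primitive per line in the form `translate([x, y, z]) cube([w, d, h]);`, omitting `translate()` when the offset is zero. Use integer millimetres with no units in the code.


translate([131, 189, 0]) cube([5110, 98, 2360]);
translate([131, 3271, 0]) cube([5110, 98, 2360]);
translate([131, 287, 0]) cube([98, 2984, 2360]);
translate([5143, 287, 0]) cube([98, 2984, 2360]);


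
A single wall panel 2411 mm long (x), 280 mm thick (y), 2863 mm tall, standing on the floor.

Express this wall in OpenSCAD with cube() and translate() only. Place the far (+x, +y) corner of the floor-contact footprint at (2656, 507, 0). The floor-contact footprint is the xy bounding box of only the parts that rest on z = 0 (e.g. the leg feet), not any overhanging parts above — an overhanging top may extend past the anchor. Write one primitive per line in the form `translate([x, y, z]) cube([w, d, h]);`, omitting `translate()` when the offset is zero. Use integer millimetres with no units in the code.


translate([245, 227, 0]) cube([2411, 280, 2863]);


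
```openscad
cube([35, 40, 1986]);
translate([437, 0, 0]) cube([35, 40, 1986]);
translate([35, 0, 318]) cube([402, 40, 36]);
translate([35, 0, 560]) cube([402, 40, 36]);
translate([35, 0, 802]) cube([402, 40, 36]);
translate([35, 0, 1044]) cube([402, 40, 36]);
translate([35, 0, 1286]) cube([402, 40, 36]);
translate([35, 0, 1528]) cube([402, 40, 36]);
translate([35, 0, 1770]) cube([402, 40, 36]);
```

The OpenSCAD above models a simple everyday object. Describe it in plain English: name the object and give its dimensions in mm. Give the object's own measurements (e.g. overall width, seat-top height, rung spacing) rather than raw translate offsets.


A straight ladder. Two 35×40 mm vertical rails, 1986 mm tall, stand 472 mm apart (outside-to-outside) with their front faces coplanar on the −y side. 7 rungs, each 40 mm deep and 36 mm tall, span between the inner faces of the rails, front faces flush with the rails. The lowest rung's underside is at z = 318 mm and rungs are spaced 242 mm apart (underside to underside).


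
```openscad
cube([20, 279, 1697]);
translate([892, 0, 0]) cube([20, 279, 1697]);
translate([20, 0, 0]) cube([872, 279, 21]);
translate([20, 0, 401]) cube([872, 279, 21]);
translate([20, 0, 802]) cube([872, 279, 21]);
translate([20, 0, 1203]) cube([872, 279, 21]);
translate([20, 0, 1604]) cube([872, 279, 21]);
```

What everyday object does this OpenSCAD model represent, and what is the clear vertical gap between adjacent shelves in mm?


A bookshelf. The clear shelf gap is 380 mm.

Two tall side panels with 5 horizontal boards between them — a bookshelf. The first two shelf undersides are at z = 0 and z = 401; with shelf thickness 21, the clear gap is 401 − 0 − 21 = 380 mm.


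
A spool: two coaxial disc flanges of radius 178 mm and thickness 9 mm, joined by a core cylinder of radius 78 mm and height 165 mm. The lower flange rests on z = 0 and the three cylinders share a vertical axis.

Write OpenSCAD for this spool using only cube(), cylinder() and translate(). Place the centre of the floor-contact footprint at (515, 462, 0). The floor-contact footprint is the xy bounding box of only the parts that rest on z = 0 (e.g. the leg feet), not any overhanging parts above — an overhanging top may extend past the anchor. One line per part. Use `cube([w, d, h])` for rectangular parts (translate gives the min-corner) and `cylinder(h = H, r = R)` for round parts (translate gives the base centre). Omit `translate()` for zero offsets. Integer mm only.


translate([515, 462, 0]) cylinder(h = 9, r = 178);
translate([515, 462, 9]) cylinder(h = 165, r = 78);
translate([515, 462, 174]) cylinder(h = 9, r = 178);


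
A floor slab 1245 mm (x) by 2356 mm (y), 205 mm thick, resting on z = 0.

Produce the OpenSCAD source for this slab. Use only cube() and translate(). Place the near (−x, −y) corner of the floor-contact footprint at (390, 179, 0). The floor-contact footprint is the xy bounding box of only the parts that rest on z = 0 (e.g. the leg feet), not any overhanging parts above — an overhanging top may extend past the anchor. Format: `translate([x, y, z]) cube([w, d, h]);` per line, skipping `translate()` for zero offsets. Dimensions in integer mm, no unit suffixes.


translate([390, 179, 0]) cube([1245, 2356, 205]);


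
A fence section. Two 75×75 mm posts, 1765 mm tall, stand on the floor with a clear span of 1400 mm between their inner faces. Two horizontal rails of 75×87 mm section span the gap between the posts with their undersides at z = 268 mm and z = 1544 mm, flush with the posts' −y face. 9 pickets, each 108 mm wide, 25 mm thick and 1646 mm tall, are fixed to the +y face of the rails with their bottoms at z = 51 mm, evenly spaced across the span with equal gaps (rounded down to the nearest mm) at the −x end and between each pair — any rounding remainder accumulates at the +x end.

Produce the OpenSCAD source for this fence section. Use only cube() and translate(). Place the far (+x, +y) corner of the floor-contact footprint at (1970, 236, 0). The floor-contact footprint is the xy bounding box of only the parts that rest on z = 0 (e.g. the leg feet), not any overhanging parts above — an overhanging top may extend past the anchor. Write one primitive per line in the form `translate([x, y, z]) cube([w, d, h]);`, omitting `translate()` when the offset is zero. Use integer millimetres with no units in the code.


translate([420, 161, 0]) cube([75, 75, 1765]);
translate([1895, 161, 0]) cube([75, 75, 1765]);
translate([495, 161, 268]) cube([1400, 75, 87]);
translate([495, 161, 1544]) cube([1400, 75, 87]);
translate([537, 236, 51]) cube([108, 25, 1646]);
translate([687, 236, 51]) cube([108, 25, 1646]);
translate([837, 236, 51]) cube([108, 25, 1646]);
translate([987, 236, 51]) cube([108, 25, 1646]);
translate([1137, 236, 51]) cube([108, 25, 1646]);
translate([1287, 236, 51]) cube([108, 25, 1646]);
translate([1437, 236, 51]) cube([108, 25, 1646]);
translate([1587, 236, 51]) cube([108, 25, 1646]);
translate([1737, 236, 51]) cube([108, 25, 1646]);


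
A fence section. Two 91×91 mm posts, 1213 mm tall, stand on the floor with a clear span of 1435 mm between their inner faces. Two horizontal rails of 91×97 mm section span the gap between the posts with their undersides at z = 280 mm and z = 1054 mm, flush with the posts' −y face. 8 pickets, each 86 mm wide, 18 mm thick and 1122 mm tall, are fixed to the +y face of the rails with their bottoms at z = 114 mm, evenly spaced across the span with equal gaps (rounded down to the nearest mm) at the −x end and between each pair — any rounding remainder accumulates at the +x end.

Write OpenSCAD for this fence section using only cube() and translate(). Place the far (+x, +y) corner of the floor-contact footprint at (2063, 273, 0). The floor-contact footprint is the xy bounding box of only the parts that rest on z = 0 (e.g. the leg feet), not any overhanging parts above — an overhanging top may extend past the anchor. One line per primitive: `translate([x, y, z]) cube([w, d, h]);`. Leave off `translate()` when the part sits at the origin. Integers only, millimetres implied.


translate([446, 182, 0]) cube([91, 91, 1213]);
translate([1972, 182, 0]) cube([91, 91, 1213]);
translate([537, 182, 280]) cube([1435, 91, 97]);
translate([537, 182, 1054]) cube([1435, 91, 97]);
translate([620, 273, 114]) cube([86, 18, 1122]);
translate([789, 273, 114]) cube([86, 18, 1122]);
translate([958, 273, 114]) cube([86, 18, 1122]);
translate([1127, 273, 114]) cube([86, 18, 1122]);
translate([1296, 273, 114]) cube([86, 18, 1122]);
translate([1465, 273, 114]) cube([86, 18, 1122]);
translate([1634, 273, 114]) cube([86, 18, 1122]);
translate([1803, 273, 114]) cube([86, 18, 1122]);


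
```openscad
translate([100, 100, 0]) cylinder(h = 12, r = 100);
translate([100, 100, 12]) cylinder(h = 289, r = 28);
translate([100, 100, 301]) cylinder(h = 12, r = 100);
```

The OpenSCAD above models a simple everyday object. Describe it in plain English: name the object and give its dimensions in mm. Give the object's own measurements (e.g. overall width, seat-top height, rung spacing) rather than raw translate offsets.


A spool: two coaxial disc flanges of radius 100 mm and thickness 12 mm, joined by a core cylinder of radius 28 mm and height 289 mm. The lower flange rests on z = 0 and the three cylinders share a vertical axis.


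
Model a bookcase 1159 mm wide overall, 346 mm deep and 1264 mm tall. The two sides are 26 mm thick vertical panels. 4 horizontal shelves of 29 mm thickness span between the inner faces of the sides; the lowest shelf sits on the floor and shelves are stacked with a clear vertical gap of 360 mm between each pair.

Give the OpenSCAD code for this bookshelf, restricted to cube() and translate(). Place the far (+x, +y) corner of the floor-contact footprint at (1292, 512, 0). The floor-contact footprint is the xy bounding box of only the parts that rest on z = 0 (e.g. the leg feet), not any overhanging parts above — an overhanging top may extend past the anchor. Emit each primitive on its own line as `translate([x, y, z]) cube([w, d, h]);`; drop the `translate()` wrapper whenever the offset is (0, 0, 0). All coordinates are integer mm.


translate([133, 166, 0]) cube([26, 346, 1264]);
translate([1266, 166, 0]) cube([26, 346, 1264]);
translate([159, 166, 0]) cube([1107, 346, 29]);
translate([159, 166, 389]) cube([1107, 346, 29]);
translate([159, 166, 778]) cube([1107, 346, 29]);
translate([159, 166, 1167]) cube([1107, 346, 29]);


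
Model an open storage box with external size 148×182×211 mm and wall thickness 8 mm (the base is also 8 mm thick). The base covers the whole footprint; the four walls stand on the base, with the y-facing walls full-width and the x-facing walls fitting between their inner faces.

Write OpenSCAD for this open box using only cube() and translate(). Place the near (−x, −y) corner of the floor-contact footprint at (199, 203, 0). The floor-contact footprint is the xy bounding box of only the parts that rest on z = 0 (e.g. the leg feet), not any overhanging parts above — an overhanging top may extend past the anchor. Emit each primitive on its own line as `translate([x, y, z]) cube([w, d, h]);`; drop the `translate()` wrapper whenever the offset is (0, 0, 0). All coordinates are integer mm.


translate([199, 203, 0]) cube([148, 182, 8]);
translate([199, 203, 8]) cube([148, 8, 203]);
translate([199, 377, 8]) cube([148, 8, 203]);
translate([199, 211, 8]) cube([8, 166, 203]);
translate([339, 211, 8]) cube([8, 166, 203]);


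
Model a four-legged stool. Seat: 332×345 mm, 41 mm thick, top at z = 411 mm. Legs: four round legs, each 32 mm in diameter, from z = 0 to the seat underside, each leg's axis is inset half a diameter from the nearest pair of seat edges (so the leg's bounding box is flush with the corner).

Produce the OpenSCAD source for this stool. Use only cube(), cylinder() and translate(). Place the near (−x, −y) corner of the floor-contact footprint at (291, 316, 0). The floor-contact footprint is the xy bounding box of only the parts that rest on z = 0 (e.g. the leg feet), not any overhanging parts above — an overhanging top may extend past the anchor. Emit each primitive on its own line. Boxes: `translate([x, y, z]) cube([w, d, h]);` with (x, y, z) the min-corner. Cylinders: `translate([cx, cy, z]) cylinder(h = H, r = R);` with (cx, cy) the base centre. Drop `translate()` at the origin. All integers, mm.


translate([291, 316, 370]) cube([332, 345, 41]);
translate([307, 332, 0]) cylinder(h = 370, r = 16);
translate([607, 332, 0]) cylinder(h = 370, r = 16);
translate([307, 645, 0]) cylinder(h = 370, r = 16);
translate([607, 645, 0]) cylinder(h = 370, r = 16);


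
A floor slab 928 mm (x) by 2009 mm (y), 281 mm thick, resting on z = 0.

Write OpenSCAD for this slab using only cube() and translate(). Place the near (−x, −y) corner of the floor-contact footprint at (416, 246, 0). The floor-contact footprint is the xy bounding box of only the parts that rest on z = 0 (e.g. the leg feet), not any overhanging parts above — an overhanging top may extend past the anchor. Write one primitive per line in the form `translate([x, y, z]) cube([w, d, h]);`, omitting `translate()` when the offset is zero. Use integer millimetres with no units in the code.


translate([416, 246, 0]) cube([928, 2009, 281]);


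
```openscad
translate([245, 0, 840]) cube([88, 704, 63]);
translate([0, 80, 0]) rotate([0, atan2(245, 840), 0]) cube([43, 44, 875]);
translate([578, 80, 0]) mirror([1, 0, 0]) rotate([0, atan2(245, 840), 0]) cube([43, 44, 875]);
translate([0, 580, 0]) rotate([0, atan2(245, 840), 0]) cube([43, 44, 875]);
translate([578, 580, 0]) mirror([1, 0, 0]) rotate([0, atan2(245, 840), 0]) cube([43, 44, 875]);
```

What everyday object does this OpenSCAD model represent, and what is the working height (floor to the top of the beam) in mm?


A sawhorse. The overall height is 903 mm.

A beam across two mirrored pairs of raked legs — a sawhorse. The beam's underside is at z = 840 (matching the legs' vertical rise in atan2(245, 840)) and the beam is 63 mm tall, so its top is at 840 + 63 = 903 mm. The raked legs top out at the beam's underside, so that is the highest point.


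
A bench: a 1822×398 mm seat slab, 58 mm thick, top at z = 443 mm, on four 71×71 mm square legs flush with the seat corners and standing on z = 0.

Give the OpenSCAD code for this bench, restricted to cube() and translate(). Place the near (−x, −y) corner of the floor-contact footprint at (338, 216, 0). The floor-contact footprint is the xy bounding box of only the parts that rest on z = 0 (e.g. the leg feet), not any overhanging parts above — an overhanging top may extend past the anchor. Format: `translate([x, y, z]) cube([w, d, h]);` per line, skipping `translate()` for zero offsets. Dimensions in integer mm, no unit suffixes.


translate([338, 216, 385]) cube([1822, 398, 58]);
translate([338, 216, 0]) cube([71, 71, 385]);
translate([338, 543, 0]) cube([71, 71, 385]);
translate([2089, 216, 0]) cube([71, 71, 385]);
translate([2089, 543, 0]) cube([71, 71, 385]);


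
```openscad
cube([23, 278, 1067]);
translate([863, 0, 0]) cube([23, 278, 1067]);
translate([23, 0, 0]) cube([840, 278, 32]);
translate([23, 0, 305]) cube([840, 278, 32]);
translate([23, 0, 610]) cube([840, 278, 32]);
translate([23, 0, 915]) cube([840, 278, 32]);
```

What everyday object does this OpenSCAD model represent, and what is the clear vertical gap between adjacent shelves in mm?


A bookshelf. The clear shelf gap is 273 mm.

Two tall side panels with 4 horizontal boards between them — a bookshelf. The first two shelf undersides are at z = 0 and z = 305; with shelf thickness 32, the clear gap is 305 − 0 − 32 = 273 mm.


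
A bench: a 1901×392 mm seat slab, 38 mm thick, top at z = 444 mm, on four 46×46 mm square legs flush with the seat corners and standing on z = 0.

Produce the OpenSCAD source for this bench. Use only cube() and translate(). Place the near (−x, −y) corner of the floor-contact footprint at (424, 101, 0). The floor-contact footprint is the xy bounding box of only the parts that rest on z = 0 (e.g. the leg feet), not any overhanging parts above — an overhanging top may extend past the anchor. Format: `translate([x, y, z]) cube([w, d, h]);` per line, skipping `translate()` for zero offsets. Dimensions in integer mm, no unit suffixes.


// leg_h = 444 − 38 = 406
translate([424, 101, 406]) cube([1901, 392, 38]);
translate([424, 101, 0]) cube([46, 46, 406]);
translate([424, 447, 0]) cube([46, 46, 406]);
translate([2279, 101, 0]) cube([46, 46, 406]);
translate([2279, 447, 0]) cube([46, 46, 406]);


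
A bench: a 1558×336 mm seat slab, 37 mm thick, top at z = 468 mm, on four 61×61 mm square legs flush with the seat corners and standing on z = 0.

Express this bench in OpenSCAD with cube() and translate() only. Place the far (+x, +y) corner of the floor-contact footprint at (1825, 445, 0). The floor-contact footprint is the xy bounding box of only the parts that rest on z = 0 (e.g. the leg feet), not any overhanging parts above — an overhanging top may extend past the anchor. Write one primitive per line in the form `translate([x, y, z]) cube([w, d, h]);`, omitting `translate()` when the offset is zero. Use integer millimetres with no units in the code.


translate([267, 109, 431]) cube([1558, 336, 37]);
translate([267, 109, 0]) cube([61, 61, 431]);
translate([267, 384, 0]) cube([61, 61, 431]);
translate([1764, 109, 0]) cube([61, 61, 431]);
translate([1764, 384, 0]) cube([61, 61, 431]);


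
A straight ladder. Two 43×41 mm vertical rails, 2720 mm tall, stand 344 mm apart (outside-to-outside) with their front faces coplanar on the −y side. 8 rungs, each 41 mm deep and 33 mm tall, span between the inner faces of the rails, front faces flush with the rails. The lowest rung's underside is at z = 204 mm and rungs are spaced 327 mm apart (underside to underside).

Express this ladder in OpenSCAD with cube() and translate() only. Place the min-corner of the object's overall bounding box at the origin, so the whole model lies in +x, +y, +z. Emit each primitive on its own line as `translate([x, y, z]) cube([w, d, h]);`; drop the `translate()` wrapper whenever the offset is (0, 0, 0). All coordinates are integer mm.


// rung span = 344 - 2*43 = 258
// rung[k] z = 204 + k*327
cube([43, 41, 2720]);
translate([301, 0, 0]) cube([43, 41, 2720]);
translate([43, 0, 204]) cube([258, 41, 33]);
translate([43, 0, 531]) cube([258, 41, 33]);
translate([43, 0, 858]) cube([258, 41, 33]);
translate([43, 0, 1185]) cube([258, 41, 33]);
translate([43, 0, 1512]) cube([258, 41, 33]);
translate([43, 0, 1839]) cube([258, 41, 33]);
translate([43, 0, 2166]) cube([258, 41, 33]);
translate([43, 0, 2493]) cube([258, 41, 33]);
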